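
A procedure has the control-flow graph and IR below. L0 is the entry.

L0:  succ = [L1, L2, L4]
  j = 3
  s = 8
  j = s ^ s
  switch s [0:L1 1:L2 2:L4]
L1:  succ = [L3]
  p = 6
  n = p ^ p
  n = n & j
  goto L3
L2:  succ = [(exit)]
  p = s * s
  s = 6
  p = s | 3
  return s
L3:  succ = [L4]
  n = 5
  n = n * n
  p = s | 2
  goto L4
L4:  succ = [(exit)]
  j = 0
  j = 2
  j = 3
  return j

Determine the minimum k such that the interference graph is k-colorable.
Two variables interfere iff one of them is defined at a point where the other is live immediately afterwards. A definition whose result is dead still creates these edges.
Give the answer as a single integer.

def/use:
  L0 def {j,s} use ∅
  L1 def {n,p} use {j}
  L2 def {p,s} use {s}
  L3 def {n,p} use {s}
  L4 def {j} use ∅

Liveness:
  live L0: ∅→{j,s}
  live L1: {j,s}→{s}
  live L2: {s}→∅
  live L3: {s}→∅
  live L4: ∅→∅

Interfere edges:
  j: {n,p,s}
  n: {j,s}
  p: {j,s}
  s: {j,n,p}

Registers:
  lower bound: {j,n,s} mutually conflict ⇒ χ ≥ 3
  3-colouring: c0={j}  c1={s}  c2={n,p}
  χ = 3

Answer: 3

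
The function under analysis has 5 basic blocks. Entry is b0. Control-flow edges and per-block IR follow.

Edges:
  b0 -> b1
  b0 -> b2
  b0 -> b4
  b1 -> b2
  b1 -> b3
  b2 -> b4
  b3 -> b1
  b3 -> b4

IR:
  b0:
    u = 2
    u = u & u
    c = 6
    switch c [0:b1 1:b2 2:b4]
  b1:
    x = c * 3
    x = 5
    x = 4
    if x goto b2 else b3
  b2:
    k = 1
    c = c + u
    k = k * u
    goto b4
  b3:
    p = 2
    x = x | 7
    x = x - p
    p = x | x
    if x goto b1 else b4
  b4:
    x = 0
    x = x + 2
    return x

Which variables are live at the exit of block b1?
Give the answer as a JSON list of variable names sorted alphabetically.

Answer: ["c", "u", "x"]

Analysis:
Per-block:
  b0: def={c,u} ue=∅
  b1: def={x} ue={c}
  b2: def={c,k} ue={c,u}
  b3: def={p,x} ue={x}
  b4: def={x} ue=∅

Liveness:
  b0: in=∅ out={c,u}
  b1: in={c,u} out={c,u,x}
  b2: in={c,u} out=∅
  b3: in={c,u,x} out={c,u}
  b4: in=∅ out=∅

live-out(b1) = ["c", "u", "x"]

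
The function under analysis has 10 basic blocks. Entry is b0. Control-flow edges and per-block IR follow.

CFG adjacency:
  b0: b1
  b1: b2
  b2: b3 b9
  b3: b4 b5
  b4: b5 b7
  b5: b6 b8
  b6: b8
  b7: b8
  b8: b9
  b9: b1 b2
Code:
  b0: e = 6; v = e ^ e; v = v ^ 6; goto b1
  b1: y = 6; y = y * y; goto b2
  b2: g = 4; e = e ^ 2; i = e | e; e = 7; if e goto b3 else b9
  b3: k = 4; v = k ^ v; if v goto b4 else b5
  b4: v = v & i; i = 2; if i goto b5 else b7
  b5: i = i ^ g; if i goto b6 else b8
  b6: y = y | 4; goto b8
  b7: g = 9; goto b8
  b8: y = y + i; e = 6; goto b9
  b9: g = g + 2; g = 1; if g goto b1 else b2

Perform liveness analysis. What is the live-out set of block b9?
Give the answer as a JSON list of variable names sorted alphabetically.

def/use:
  b0: def={e,v} ue=∅
  b1: def={y} ue=∅
  b2: def={e,g,i} ue={e}
  b3: def={k,v} ue={v}
  b4: def={i,v} ue={i,v}
  b5: def={i} ue={g,i}
  b6: def={y} ue={y}
  b7: def={g} ue=∅
  b8: def={e,y} ue={i,y}
  b9: def={g} ue={g}

Live sets:
  b0 li=∅ lo={e,v}
  b1 li={e,v} lo={e,v,y}
  b2 li={e,v,y} lo={e,g,i,v,y}
  b3 li={g,i,v,y} lo={g,i,v,y}
  b4 li={g,i,v,y} lo={g,i,v,y}
  b5 li={g,i,v,y} lo={g,i,v,y}
  b6 li={g,i,v,y} lo={g,i,v,y}
  b7 li={i,v,y} lo={g,i,v,y}
  b8 li={g,i,v,y} lo={e,g,v,y}
  b9 li={e,g,v,y} lo={e,v,y}

live-out(b9) = ["e", "v", "y"]

Answer: ["e", "v", "y"]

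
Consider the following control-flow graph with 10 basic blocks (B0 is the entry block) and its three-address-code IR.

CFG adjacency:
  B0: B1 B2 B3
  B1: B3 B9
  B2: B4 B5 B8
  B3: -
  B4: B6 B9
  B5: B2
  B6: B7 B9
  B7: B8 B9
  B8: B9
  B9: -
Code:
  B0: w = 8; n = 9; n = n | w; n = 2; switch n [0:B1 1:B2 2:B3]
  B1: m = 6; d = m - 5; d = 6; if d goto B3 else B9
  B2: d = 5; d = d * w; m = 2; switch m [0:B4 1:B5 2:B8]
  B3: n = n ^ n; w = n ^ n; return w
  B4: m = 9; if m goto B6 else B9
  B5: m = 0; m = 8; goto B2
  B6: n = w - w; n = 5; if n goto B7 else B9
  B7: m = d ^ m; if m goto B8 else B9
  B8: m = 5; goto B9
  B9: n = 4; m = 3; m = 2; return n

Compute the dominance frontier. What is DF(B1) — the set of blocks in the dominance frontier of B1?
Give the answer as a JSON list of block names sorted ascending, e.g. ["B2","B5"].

Answer: ["B3", "B9"]

Analysis:
idom tree: B1←B0 B2←B0 B3←B0 B4←B2 B5←B2 B6←B4 B7←B6 B8←B2 B9←B0
Join-block Dom:
  B2: preds {B0,B5}: {B0} ∩ {B0,B2,B5} = {B0}; idom=B0
  B3: preds {B0,B1}: {B0} ∩ {B0,B1} = {B0}; idom=B0
  B8: preds {B2,B7}: {B0,B2} ∩ {B0,B2,B4,B6,B7} = {B0,B2}; idom=B2
  B9: preds {B1,B4,B6,B7,B8}: {B0,B1} ∩ {B0,B2,B4} ∩ {B0,B2,B4,B6} ∩ {B0,B2,B4,B6,B7} ∩ {B0,B2,B8} = {B0}; idom=B0

DF walk-up:
  join B2 pred B0: · stop@B0
  join B2 pred B5: B5→B2 stop@B0
  join B3 pred B0: · stop@B0
  join B3 pred B1: B1 stop@B0
  join B8 pred B2: · stop@B2
  join B8 pred B7: B7→B6→B4 stop@B2
  join B9 pred B1: B1 stop@B0
  join B9 pred B4: B4→B2 stop@B0
  join B9 pred B6: B6→B4→B2 stop@B0
  join B9 pred B7: B7→B6→B4→B2 stop@B0
  join B9 pred B8: B8→B2 stop@B0
  DF(B0)=∅
  DF(B1)={B3,B9}
  DF(B2)={B2,B9}
  DF(B3)=∅
  DF(B4)={B8,B9}
  DF(B5)={B2}
  DF(B6)={B8,B9}
  DF(B7)={B8,B9}
  DF(B8)={B9}
  DF(B9)=∅

DF(B1) = ["B3", "B9"]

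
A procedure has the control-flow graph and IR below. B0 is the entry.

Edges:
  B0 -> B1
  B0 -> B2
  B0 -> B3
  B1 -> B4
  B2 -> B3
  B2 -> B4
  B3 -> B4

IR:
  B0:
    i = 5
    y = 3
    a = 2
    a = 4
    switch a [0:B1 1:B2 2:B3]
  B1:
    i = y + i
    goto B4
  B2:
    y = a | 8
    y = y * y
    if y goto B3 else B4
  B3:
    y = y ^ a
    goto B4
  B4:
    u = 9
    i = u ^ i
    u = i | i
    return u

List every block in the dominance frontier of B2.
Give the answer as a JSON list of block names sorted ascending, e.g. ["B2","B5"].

Answer: ["B3", "B4"]

Analysis:
idom tree: B1←B0 B2←B0 B3←B0 B4←B0
Dom∩ at merges:
  B3: preds {B0,B2}: {B0} ∩ {B0,B2} = {B0}; idom=B0
  B4: preds {B1,B2,B3}: {B0,B1} ∩ {B0,B2} ∩ {B0,B3} = {B0}; idom=B0

DF derivation:
  join B3 pred B0: · stop@B0
  join B3 pred B2: B2 stop@B0
  join B4 pred B1: B1 stop@B0
  join B4 pred B2: B2 stop@B0
  join B4 pred B3: B3 stop@B0
  B0: DF=∅
  B1: DF={B4}
  B2: DF={B3,B4}
  B3: DF={B4}
  B4: DF=∅

DF(B2) = ["B3", "B4"]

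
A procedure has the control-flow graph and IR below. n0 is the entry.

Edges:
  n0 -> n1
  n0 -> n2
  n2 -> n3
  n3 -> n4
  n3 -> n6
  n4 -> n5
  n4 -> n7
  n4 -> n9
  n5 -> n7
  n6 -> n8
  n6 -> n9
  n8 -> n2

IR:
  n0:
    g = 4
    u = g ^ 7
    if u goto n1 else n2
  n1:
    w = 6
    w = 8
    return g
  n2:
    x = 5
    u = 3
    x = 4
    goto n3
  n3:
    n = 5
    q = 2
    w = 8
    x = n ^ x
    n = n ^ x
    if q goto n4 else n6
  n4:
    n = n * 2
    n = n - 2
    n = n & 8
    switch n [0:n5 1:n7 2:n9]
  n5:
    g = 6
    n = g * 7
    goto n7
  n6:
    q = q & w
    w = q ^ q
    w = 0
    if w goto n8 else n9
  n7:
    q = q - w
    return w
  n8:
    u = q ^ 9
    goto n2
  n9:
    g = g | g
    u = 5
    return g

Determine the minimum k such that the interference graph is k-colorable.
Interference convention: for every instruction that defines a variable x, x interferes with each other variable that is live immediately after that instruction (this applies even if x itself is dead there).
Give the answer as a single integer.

Answer: 5

Working:
def/use:
  n0: def={g,u} ue=∅
  n1: def={w} ue={g}
  n2: def={u,x} ue=∅
  n3: def={n,q,w,x} ue={x}
  n4: def={n} ue={n}
  n5: def={g,n} ue=∅
  n6: def={q,w} ue={q,w}
  n7: def={q} ue={q,w}
  n8: def={u} ue={q}
  n9: def={g,u} ue={g}

Backward fixpoint:
  live n0: ∅→{g}
  live n1: {g}→∅
  live n2: {g}→{g,x}
  live n3: {g,x}→{g,n,q,w}
  live n4: {g,n,q,w}→{g,q,w}
  live n5: {q,w}→{q,w}
  live n6: {g,q,w}→{g,q}
  live n7: {q,w}→∅
  live n8: {g,q}→{g}
  live n9: {g}→∅

Conflict graph:
  g: {n,q,u,w,x}
  n: {g,q,w,x}
  q: {g,n,w,x}
  u: {g}
  w: {g,n,q,x}
  x: {g,n,q,w}

Chromatic number:
  lower bound: {g,n,q,w,x} mutually conflict ⇒ χ ≥ 5
  5-colouring: r0={g}  r1={n,u}  r2={q}  r3={w}  r4={x}
  χ = 5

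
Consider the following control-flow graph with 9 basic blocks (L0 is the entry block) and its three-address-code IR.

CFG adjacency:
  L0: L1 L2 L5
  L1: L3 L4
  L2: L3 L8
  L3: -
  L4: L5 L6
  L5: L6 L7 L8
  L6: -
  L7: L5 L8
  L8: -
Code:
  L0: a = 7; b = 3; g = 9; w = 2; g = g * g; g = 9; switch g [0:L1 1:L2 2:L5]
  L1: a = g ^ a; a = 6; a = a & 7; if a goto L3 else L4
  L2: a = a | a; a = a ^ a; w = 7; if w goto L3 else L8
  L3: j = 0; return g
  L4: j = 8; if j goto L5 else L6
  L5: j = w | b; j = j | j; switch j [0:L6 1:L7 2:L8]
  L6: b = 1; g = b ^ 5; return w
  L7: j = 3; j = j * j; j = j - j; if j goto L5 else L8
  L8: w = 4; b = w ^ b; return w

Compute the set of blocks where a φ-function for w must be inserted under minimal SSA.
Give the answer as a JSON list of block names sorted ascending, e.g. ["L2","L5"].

Answer: ["L3", "L8"]

Derivation:
idom tree: L1←L0 L2←L0 L3←L0 L4←L1 L5←L0 L6←L0 L7←L5 L8←L0
Join-block Dom:
  L3: preds {L1,L2}: {L0,L1} ∩ {L0,L2} = {L0}; idom=L0
  L5: preds {L0,L4,L7}: {L0} ∩ {L0,L1,L4} ∩ {L0,L5,L7} = {L0}; idom=L0
  L6: preds {L4,L5}: {L0,L1,L4} ∩ {L0,L5} = {L0}; idom=L0
  L8: preds {L2,L5,L7}: {L0,L2} ∩ {L0,L5} ∩ {L0,L5,L7} = {L0}; idom=L0

DF walk-up:
  join L3 pred L1: L1 stop@L0
  join L3 pred L2: L2 stop@L0
  join L5 pred L0: · stop@L0
  join L5 pred L4: L4→L1 stop@L0
  join L5 pred L7: L7→L5 stop@L0
  join L6 pred L4: L4→L1 stop@L0
  join L6 pred L5: L5 stop@L0
  join L8 pred L2: L2 stop@L0
  join L8 pred L5: L5 stop@L0
  join L8 pred L7: L7→L5 stop@L0
  DF(L0)=∅
  DF(L1)={L3,L5,L6}
  DF(L2)={L3,L8}
  DF(L3)=∅
  DF(L4)={L5,L6}
  DF(L5)={L5,L6,L8}
  DF(L6)=∅
  DF(L7)={L5,L8}
  DF(L8)=∅

φ for w: defs {L0,L2,L8}
  DF⁺ = {L3,L8}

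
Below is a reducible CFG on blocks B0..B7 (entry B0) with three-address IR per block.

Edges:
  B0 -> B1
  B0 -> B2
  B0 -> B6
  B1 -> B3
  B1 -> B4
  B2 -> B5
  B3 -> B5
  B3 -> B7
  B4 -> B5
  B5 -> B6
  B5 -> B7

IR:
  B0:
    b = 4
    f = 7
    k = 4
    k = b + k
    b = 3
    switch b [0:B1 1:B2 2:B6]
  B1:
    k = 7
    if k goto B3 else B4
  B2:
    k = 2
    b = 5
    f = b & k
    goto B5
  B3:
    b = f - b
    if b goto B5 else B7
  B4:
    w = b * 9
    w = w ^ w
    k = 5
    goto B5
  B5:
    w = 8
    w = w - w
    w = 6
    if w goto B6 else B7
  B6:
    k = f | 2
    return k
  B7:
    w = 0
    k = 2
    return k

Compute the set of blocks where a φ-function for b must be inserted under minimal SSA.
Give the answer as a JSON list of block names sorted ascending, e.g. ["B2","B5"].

idom tree: B1←B0 B2←B0 B3←B1 B4←B1 B5←B0 B6←B0 B7←B0
Dom∩ at merges:
  B5: preds {B2,B3,B4}: {B0,B2} ∩ {B0,B1,B3} ∩ {B0,B1,B4} = {B0}; idom=B0
  B6: preds {B0,B5}: {B0} ∩ {B0,B5} = {B0}; idom=B0
  B7: preds {B3,B5}: {B0,B1,B3} ∩ {B0,B5} = {B0}; idom=B0

Frontier:
  join B5 pred B2: B2 stop@B0
  join B5 pred B3: B3→B1 stop@B0
  join B5 pred B4: B4→B1 stop@B0
  join B6 pred B0: · stop@B0
  join B6 pred B5: B5 stop@B0
  join B7 pred B3: B3→B1 stop@B0
  join B7 pred B5: B5 stop@B0
  B0: DF=∅
  B1: DF={B5,B7}
  B2: DF={B5}
  B3: DF={B5,B7}
  B4: DF={B5}
  B5: DF={B6,B7}
  B6: DF=∅
  B7: DF=∅

φ for b: defs {B0,B2,B3}
  DF⁺ = {B5,B6,B7}

Answer: ["B5", "B6", "B7"]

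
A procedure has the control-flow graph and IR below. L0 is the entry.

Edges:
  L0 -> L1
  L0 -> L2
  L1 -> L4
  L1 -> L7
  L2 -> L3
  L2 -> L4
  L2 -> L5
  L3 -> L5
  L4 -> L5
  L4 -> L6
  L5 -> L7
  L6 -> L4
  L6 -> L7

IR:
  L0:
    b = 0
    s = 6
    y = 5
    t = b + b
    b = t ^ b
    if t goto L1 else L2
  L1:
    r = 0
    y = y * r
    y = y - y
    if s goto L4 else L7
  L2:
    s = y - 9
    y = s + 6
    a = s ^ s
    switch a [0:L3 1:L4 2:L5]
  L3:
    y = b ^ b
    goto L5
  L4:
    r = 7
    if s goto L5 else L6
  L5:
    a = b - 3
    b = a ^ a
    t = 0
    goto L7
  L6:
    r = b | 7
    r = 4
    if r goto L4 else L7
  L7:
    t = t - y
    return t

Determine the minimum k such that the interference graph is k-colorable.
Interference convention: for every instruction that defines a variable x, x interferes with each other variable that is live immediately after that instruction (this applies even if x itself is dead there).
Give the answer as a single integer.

Block summaries:
  L0: {b,s,t,y} / ∅
  L1: {r,y} / {s,y}
  L2: {a,s,y} / {y}
  L3: {y} / {b}
  L4: {r} / {s}
  L5: {a,b,t} / {b}
  L6: {r} / {b}
  L7: {t} / {t,y}

Liveness:
  L0: in=∅ out={b,s,t,y}
  L1: in={b,s,t,y} out={b,s,t,y}
  L2: in={b,t,y} out={b,s,t,y}
  L3: in={b} out={b,y}
  L4: in={b,s,t,y} out={b,s,t,y}
  L5: in={b,y} out={t,y}
  L6: in={b,s,t,y} out={b,s,t,y}
  L7: in={t,y} out=∅

Conflict graph:
  a: {b,s,t,y}
  b: {a,r,s,t,y}
  r: {b,s,t,y}
  s: {a,b,r,t,y}
  t: {a,b,r,s,y}
  y: {a,b,r,s,t}

Colouring:
  clique {a,b,s,t,y} ⇒ need ≥ 5
  assign a→r4 b→r0 r→r4 s→r1 t→r2 y→r3 — no edge inside a register ⇒ χ ≤ 5
  χ = 5

Answer: 5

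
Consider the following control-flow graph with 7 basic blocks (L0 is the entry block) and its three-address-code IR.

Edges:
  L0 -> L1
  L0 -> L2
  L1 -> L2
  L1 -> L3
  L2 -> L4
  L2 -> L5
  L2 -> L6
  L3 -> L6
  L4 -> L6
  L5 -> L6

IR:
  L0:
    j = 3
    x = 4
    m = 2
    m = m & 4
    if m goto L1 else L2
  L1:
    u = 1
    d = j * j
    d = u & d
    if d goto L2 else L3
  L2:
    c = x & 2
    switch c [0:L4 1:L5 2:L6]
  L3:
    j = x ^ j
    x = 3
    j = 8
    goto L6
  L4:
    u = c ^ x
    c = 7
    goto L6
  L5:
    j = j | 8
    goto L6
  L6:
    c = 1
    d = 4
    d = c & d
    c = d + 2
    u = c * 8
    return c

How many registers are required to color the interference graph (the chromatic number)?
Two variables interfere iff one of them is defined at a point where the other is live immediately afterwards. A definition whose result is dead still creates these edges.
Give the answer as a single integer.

Block summaries:
  L0: def={j,m,x} ue=∅
  L1: def={d,u} ue={j}
  L2: def={c} ue={x}
  L3: def={j,x} ue={j,x}
  L4: def={c,u} ue={c,x}
  L5: def={j} ue={j}
  L6: def={c,d,u} ue=∅

Liveness:
  L0: in=∅ out={j,x}
  L1: in={j,x} out={j,x}
  L2: in={j,x} out={c,j,x}
  L3: in={j,x} out=∅
  L4: in={c,x} out=∅
  L5: in={j} out=∅
  L6: in=∅ out=∅

Interfere edges:
  c↔{d,j,u,x}
  d↔{c,j,u,x}
  j↔{c,d,m,u,x}
  m↔{j,x}
  u↔{c,d,j,x}
  x↔{c,d,j,m,u}

Colouring:
  clique {c,d,j,u,x} ⇒ need ≥ 5
  assign c→r2 d→r3 j→r0 m→r2 u→r4 x→r1 — no edge inside a register ⇒ χ ≤ 5
  χ = 5

Answer: 5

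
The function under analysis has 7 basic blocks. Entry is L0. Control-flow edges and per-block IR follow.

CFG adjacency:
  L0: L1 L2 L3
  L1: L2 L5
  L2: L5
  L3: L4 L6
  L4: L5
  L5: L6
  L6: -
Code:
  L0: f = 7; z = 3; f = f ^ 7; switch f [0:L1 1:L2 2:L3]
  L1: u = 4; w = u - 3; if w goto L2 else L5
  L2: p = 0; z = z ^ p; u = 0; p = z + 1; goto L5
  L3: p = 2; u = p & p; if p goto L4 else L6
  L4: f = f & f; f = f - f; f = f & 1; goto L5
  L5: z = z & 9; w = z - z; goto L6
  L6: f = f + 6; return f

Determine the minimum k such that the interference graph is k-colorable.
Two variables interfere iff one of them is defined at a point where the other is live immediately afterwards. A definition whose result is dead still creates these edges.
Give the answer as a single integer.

Block summaries:
  L0: def={f,z} ue=∅
  L1: def={u,w} ue=∅
  L2: def={p,u,z} ue={z}
  L3: def={p,u} ue=∅
  L4: def={f} ue={f}
  L5: def={w,z} ue={z}
  L6: def={f} ue={f}

Liveness:
  L0: in=∅ out={f,z}
  L1: in={f,z} out={f,z}
  L2: in={f,z} out={f,z}
  L3: in={f,z} out={f,z}
  L4: in={f,z} out={f,z}
  L5: in={f,z} out={f}
  L6: in={f} out=∅

Interference:
  f↔{p,u,w,z}
  p↔{f,u,z}
  u↔{f,p,z}
  w↔{f,z}
  z↔{f,p,u,w}

Colouring:
  {f,p,u,z} pairwise interfere (4-clique) ⇒ χ ≥ 4
  assign f→R0 p→R2 u→R3 w→R2 z→R1 — no edge inside a register ⇒ χ ≤ 4
  χ = 4

Answer: 4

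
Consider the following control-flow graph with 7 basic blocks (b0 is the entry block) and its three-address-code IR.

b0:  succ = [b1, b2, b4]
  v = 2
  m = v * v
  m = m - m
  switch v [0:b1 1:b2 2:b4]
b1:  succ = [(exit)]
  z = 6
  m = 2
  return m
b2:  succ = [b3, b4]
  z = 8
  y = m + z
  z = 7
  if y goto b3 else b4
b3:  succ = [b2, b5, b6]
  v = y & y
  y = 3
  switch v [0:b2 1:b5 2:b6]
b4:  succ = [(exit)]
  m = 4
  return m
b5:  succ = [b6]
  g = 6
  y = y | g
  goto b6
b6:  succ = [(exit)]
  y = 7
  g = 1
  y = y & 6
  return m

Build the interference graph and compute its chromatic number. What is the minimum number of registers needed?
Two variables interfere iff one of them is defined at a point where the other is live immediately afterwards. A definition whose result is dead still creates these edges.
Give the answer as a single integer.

Block summaries:
  b0 def {m,v} use ∅
  b1 def {m,z} use ∅
  b2 def {y,z} use {m}
  b3 def {v,y} use {y}
  b4 def {m} use ∅
  b5 def {g,y} use {y}
  b6 def {g,y} use {m}

Backward fixpoint:
  live b0: ∅→{m}
  live b1: ∅→∅
  live b2: {m}→{m,y}
  live b3: {m,y}→{m,y}
  live b4: ∅→∅
  live b5: {m,y}→{m}
  live b6: {m}→∅

Conflict graph:
  g — {m,y}
  m — {g,v,y,z}
  v — {m,y}
  y — {g,m,v,z}
  z — {m,y}

Registers:
  clique {g,m,y} ⇒ need ≥ 3
  3-colouring: c0={m}  c1={y}  c2={g,v,z}
  χ = 3

Answer: 3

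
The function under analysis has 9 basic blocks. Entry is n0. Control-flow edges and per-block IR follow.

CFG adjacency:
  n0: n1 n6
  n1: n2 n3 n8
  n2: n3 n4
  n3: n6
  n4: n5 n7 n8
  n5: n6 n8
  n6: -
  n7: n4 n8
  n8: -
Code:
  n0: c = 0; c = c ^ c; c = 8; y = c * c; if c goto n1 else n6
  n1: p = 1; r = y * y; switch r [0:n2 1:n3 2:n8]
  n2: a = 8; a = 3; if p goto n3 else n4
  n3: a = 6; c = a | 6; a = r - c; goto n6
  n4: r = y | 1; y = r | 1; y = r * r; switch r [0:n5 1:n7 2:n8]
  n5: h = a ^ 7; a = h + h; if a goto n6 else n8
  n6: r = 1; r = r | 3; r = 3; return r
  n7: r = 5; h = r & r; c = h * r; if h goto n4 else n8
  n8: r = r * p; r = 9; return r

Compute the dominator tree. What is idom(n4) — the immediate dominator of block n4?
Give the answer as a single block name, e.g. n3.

idom tree: n1←n0 n2←n1 n3←n1 n4←n2 n5←n4 n6←n0 n7←n4 n8←n1
Dom∩ at merges:
  n3: preds {n1,n2}: {n0,n1} ∩ {n0,n1,n2} = {n0,n1}; idom=n1
  n4: preds {n2,n7}: {n0,n1,n2} ∩ {n0,n1,n2,n4,n7} = {n0,n1,n2}; idom=n2
  n6: preds {n0,n3,n5}: {n0} ∩ {n0,n1,n3} ∩ {n0,n1,n2,n4,n5} = {n0}; idom=n0
  n8: preds {n1,n4,n5,n7}: {n0,n1} ∩ {n0,n1,n2,n4} ∩ {n0,n1,n2,n4,n5} ∩ {n0,n1,n2,n4,n7} = {n0,n1}; idom=n1

idom(n4) = n2

Answer: n2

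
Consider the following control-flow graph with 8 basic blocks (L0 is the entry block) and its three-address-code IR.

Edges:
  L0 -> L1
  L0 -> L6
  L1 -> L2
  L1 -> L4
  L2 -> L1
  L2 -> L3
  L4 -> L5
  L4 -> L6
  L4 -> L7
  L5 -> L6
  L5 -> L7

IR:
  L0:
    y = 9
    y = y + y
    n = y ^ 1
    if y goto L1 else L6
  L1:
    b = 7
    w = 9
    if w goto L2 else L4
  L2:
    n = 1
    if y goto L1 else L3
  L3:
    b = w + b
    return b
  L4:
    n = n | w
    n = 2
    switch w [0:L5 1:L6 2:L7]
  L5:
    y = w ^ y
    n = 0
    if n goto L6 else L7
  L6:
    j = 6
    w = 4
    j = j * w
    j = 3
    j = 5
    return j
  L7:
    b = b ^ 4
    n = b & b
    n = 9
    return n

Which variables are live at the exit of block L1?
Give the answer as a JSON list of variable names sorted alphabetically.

Answer: ["b", "n", "w", "y"]

Working:
def/use:
  L0: {n,y} / ∅
  L1: {b,w} / ∅
  L2: {n} / {y}
  L3: {b} / {b,w}
  L4: {n} / {n,w}
  L5: {n,y} / {w,y}
  L6: {j,w} / ∅
  L7: {b,n} / {b}

Live sets:
  L0 li=∅ lo={n,y}
  L1 li={n,y} lo={b,n,w,y}
  L2 li={b,w,y} lo={b,n,w,y}
  L3 li={b,w} lo=∅
  L4 li={b,n,w,y} lo={b,w,y}
  L5 li={b,w,y} lo={b}
  L6 li=∅ lo=∅
  L7 li={b} lo=∅

live-out(L1) = ["b", "n", "w", "y"]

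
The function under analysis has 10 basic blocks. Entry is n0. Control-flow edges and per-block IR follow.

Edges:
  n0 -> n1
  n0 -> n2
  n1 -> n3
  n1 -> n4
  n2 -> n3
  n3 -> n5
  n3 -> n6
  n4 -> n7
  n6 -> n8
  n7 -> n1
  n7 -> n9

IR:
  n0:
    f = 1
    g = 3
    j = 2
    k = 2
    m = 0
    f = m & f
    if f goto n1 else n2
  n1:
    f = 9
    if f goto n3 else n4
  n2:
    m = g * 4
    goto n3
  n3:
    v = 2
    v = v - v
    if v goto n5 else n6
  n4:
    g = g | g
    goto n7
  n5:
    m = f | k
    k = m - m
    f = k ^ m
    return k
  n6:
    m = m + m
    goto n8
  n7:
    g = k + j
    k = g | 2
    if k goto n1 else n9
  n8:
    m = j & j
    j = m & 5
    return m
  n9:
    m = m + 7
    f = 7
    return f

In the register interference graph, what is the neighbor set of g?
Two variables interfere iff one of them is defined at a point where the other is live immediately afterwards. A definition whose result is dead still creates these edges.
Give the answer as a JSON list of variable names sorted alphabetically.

Block summaries:
  n0: {f,g,j,k,m} / ∅
  n1: {f} / ∅
  n2: {m} / {g}
  n3: {v} / ∅
  n4: {g} / {g}
  n5: {f,k,m} / {f,k}
  n6: {m} / {m}
  n7: {g,k} / {j,k}
  n8: {j,m} / {j}
  n9: {f,m} / {m}

Backward fixpoint:
  n0: in=∅ out={f,g,j,k,m}
  n1: in={g,j,k,m} out={f,g,j,k,m}
  n2: in={f,g,j,k} out={f,j,k,m}
  n3: in={f,j,k,m} out={f,j,k,m}
  n4: in={g,j,k,m} out={j,k,m}
  n5: in={f,k} out=∅
  n6: in={j,m} out={j}
  n7: in={j,k,m} out={g,j,k,m}
  n8: in={j} out=∅
  n9: in={m} out=∅

Interference:
  f↔{g,j,k,m,v}
  g↔{f,j,k,m}
  j↔{f,g,k,m,v}
  k↔{f,g,j,m,v}
  m↔{f,g,j,k,v}
  v↔{f,j,k,m}

N(g) = ["f", "j", "k", "m"]

Answer: ["f", "j", "k", "m"]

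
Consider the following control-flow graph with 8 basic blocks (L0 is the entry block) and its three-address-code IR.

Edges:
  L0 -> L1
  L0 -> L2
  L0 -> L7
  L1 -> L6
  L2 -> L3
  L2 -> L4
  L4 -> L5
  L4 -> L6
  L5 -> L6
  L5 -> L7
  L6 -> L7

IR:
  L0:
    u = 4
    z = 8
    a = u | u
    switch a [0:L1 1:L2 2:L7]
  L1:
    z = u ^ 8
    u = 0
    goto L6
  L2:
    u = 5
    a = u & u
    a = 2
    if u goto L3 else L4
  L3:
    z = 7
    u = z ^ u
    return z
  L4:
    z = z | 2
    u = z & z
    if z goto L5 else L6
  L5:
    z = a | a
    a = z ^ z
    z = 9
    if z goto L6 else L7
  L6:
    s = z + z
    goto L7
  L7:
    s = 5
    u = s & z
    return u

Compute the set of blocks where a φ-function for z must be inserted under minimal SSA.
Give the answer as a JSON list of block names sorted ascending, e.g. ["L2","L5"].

idom tree: L1←L0 L2←L0 L3←L2 L4←L2 L5←L4 L6←L0 L7←L0
Dom at joins:
  L6: preds {L1,L4,L5}: {L0,L1} ∩ {L0,L2,L4} ∩ {L0,L2,L4,L5} = {L0}; idom=L0
  L7: preds {L0,L5,L6}: {L0} ∩ {L0,L2,L4,L5} ∩ {L0,L6} = {L0}; idom=L0

DF derivation:
  join L6 pred L1: L1 stop@L0
  join L6 pred L4: L4→L2 stop@L0
  join L6 pred L5: L5→L4→L2 stop@L0
  join L7 pred L0: · stop@L0
  join L7 pred L5: L5→L4→L2 stop@L0
  join L7 pred L6: L6 stop@L0
  L0: DF=∅
  L1: DF={L6}
  L2: DF={L6,L7}
  L3: DF=∅
  L4: DF={L6,L7}
  L5: DF={L6,L7}
  L6: DF={L7}
  L7: DF=∅

φ for z: defs {L0,L1,L3,L4,L5}
  DF⁺ = {L6,L7}

Answer: ["L6", "L7"]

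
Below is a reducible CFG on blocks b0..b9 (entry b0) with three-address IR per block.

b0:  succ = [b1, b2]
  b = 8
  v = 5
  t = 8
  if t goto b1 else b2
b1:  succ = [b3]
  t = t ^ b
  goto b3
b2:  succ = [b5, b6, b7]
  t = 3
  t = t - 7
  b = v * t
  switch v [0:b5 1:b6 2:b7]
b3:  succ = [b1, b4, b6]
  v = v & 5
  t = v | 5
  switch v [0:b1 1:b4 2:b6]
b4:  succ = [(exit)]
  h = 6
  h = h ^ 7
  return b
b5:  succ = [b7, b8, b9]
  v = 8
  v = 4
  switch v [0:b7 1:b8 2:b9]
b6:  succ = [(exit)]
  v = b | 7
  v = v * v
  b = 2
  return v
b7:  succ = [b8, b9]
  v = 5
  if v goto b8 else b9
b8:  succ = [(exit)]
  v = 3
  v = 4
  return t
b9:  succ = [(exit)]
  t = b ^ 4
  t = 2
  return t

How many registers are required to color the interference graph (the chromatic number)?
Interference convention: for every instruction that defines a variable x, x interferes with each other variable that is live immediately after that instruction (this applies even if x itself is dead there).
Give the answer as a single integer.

def/use:
  b0: def={b,t,v} ue=∅
  b1: def={t} ue={b,t}
  b2: def={b,t} ue={v}
  b3: def={t,v} ue={v}
  b4: def={h} ue={b}
  b5: def={v} ue=∅
  b6: def={b,v} ue={b}
  b7: def={v} ue=∅
  b8: def={v} ue={t}
  b9: def={t} ue={b}

Backward fixpoint:
  live b0: ∅→{b,t,v}
  live b1: {b,t,v}→{b,v}
  live b2: {v}→{b,t}
  live b3: {b,v}→{b,t,v}
  live b4: {b}→∅
  live b5: {b,t}→{b,t}
  live b6: {b}→∅
  live b7: {b,t}→{b,t}
  live b8: {t}→∅
  live b9: {b}→∅

Interference:
  b — {h,t,v}
  h — {b}
  t — {b,v}
  v — {b,t}

Registers:
  lower bound: {b,t,v} mutually conflict ⇒ χ ≥ 3
  assign b→R0 h→R1 t→R1 v→R2 — no edge inside a register ⇒ χ ≤ 3
  χ = 3

Answer: 3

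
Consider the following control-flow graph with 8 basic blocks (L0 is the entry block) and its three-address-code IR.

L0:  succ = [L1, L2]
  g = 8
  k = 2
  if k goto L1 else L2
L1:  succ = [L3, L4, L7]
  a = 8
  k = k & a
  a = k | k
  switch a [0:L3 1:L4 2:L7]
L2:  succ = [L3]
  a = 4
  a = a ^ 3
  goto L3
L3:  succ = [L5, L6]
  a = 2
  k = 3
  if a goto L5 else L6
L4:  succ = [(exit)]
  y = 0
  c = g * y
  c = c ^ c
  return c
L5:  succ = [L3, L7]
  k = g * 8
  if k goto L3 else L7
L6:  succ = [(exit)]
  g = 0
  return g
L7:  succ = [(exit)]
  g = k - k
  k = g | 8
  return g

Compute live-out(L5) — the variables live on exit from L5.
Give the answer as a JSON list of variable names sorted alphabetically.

Answer: ["g", "k"]

Analysis:
Block summaries:
  L0: {g,k} / ∅
  L1: {a,k} / {k}
  L2: {a} / ∅
  L3: {a,k} / ∅
  L4: {c,y} / {g}
  L5: {k} / {g}
  L6: {g} / ∅
  L7: {g,k} / {k}

Live sets:
  L0: in=∅ out={g,k}
  L1: in={g,k} out={g,k}
  L2: in={g} out={g}
  L3: in={g} out={g}
  L4: in={g} out=∅
  L5: in={g} out={g,k}
  L6: in=∅ out=∅
  L7: in={k} out=∅

live-out(L5) = ["g", "k"]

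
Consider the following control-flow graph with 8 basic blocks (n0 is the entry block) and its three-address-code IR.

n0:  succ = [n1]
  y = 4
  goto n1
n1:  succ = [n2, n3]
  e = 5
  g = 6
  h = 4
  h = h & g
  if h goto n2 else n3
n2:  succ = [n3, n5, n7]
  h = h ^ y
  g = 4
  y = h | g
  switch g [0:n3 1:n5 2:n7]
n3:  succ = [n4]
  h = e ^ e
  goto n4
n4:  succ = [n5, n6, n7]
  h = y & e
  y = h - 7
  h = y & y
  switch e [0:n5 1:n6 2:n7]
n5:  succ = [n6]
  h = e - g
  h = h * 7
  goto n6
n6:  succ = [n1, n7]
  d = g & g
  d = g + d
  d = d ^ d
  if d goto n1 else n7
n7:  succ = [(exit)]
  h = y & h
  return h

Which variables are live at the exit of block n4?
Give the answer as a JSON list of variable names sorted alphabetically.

def/use:
  n0: def={y} ue=∅
  n1: def={e,g,h} ue=∅
  n2: def={g,h,y} ue={h,y}
  n3: def={h} ue={e}
  n4: def={h,y} ue={e,y}
  n5: def={h} ue={e,g}
  n6: def={d} ue={g}
  n7: def={h} ue={h,y}

Live sets:
  live n0: ∅→{y}
  live n1: {y}→{e,g,h,y}
  live n2: {e,h,y}→{e,g,h,y}
  live n3: {e,g,y}→{e,g,y}
  live n4: {e,g,y}→{e,g,h,y}
  live n5: {e,g,y}→{g,h,y}
  live n6: {g,h,y}→{h,y}
  live n7: {h,y}→∅

live-out(n4) = ["e", "g", "h", "y"]

Answer: ["e", "g", "h", "y"]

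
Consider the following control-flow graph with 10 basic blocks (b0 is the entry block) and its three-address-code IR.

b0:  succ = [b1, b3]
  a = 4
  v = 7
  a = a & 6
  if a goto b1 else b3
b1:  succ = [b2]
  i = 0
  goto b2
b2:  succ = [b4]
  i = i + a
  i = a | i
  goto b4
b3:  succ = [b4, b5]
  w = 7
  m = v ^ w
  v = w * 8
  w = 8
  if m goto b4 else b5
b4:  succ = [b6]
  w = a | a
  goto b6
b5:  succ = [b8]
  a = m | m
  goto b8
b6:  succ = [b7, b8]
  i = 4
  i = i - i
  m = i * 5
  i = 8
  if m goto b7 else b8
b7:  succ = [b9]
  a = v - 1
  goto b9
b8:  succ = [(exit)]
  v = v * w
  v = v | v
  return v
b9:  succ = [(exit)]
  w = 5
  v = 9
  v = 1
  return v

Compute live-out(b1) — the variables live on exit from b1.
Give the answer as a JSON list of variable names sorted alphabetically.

Answer: ["a", "i", "v"]

Working:
Block summaries:
  b0 def {a,v} use ∅
  b1 def {i} use ∅
  b2 def {i} use {a,i}
  b3 def {m,v,w} use {v}
  b4 def {w} use {a}
  b5 def {a} use {m}
  b6 def {i,m} use ∅
  b7 def {a} use {v}
  b8 def {v} use {v,w}
  b9 def {v,w} use ∅

Live sets:
  b0 li=∅ lo={a,v}
  b1 li={a,v} lo={a,i,v}
  b2 li={a,i,v} lo={a,v}
  b3 li={a,v} lo={a,m,v,w}
  b4 li={a,v} lo={v,w}
  b5 li={m,v,w} lo={v,w}
  b6 li={v,w} lo={v,w}
  b7 li={v} lo=∅
  b8 li={v,w} lo=∅
  b9 li=∅ lo=∅

live-out(b1) = ["a", "i", "v"]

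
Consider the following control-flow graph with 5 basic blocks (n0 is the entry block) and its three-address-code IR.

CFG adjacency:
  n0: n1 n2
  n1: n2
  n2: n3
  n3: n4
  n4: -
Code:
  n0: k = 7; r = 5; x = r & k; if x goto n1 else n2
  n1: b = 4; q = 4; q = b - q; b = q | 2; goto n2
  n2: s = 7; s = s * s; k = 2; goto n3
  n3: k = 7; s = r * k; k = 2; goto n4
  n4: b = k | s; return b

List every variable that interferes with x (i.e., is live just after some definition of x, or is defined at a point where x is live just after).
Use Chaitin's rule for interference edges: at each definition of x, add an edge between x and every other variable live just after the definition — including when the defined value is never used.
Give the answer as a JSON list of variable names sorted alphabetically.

Answer: ["r"]

Derivation:
Block summaries:
  n0 def {k,r,x} use ∅
  n1 def {b,q} use ∅
  n2 def {k,s} use ∅
  n3 def {k,s} use {r}
  n4 def {b} use {k,s}

Live sets:
  n0: in=∅ out={r}
  n1: in={r} out={r}
  n2: in={r} out={r}
  n3: in={r} out={k,s}
  n4: in={k,s} out=∅

Conflict graph:
  b↔{q,r}
  k↔{r,s}
  q↔{b,r}
  r↔{b,k,q,s,x}
  s↔{k,r}
  x↔{r}

N(x) = ["r"]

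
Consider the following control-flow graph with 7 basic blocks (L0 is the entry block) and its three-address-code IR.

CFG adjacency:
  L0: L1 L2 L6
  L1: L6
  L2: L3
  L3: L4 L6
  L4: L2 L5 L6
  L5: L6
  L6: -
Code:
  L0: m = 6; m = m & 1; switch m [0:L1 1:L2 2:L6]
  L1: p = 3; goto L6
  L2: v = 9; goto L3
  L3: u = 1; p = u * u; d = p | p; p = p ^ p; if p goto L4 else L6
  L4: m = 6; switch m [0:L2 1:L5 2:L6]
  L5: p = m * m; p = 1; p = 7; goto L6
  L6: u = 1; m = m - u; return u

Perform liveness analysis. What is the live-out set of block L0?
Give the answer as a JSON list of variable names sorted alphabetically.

def/use:
  L0: {m} / ∅
  L1: {p} / ∅
  L2: {v} / ∅
  L3: {d,p,u} / ∅
  L4: {m} / ∅
  L5: {p} / {m}
  L6: {m,u} / {m}

Liveness:
  L0: in=∅ out={m}
  L1: in={m} out={m}
  L2: in={m} out={m}
  L3: in={m} out={m}
  L4: in=∅ out={m}
  L5: in={m} out={m}
  L6: in={m} out=∅

live-out(L0) = ["m"]

Answer: ["m"]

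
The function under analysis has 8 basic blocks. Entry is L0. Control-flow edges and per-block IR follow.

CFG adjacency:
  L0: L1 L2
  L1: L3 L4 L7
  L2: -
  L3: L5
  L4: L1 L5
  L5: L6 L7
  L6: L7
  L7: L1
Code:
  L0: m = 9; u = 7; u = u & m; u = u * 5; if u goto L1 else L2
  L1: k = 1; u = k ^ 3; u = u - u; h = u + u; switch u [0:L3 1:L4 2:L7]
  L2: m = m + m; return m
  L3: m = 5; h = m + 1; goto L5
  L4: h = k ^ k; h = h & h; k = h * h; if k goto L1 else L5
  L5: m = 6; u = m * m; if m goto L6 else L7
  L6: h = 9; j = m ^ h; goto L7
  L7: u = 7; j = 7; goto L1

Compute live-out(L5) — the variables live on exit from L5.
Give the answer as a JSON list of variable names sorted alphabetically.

Answer: ["m"]

Analysis:
Block summaries:
  L0: {m,u} / ∅
  L1: {h,k,u} / ∅
  L2: {m} / {m}
  L3: {h,m} / ∅
  L4: {h,k} / {k}
  L5: {m,u} / ∅
  L6: {h,j} / {m}
  L7: {j,u} / ∅

Live sets:
  L0 li=∅ lo={m}
  L1 li=∅ lo={k}
  L2 li={m} lo=∅
  L3 li=∅ lo=∅
  L4 li={k} lo=∅
  L5 li=∅ lo={m}
  L6 li={m} lo=∅
  L7 li=∅ lo=∅

live-out(L5) = ["m"]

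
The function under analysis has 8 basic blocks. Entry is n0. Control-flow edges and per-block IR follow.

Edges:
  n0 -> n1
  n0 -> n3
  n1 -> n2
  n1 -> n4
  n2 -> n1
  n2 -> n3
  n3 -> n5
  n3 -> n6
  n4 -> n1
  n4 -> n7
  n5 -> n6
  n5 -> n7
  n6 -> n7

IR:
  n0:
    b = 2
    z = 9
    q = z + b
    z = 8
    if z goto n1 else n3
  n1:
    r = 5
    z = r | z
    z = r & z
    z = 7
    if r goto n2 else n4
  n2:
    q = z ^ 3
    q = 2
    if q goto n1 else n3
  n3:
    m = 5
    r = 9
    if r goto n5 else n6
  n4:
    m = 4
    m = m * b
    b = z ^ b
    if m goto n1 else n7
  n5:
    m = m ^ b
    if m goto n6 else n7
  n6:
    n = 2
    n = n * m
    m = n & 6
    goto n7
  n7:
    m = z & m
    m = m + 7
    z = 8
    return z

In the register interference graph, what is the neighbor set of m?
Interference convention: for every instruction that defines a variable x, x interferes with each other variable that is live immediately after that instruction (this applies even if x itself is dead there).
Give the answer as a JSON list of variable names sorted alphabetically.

Per-block:
  n0: def={b,q,z} ue=∅
  n1: def={r,z} ue={z}
  n2: def={q} ue={z}
  n3: def={m,r} ue=∅
  n4: def={b,m} ue={b,z}
  n5: def={m} ue={b,m}
  n6: def={m,n} ue={m}
  n7: def={m,z} ue={m,z}

Live sets:
  n0 li=∅ lo={b,z}
  n1 li={b,z} lo={b,z}
  n2 li={b,z} lo={b,z}
  n3 li={b,z} lo={b,m,z}
  n4 li={b,z} lo={b,m,z}
  n5 li={b,m,z} lo={m,z}
  n6 li={m,z} lo={m,z}
  n7 li={m,z} lo=∅

Conflict graph:
  b — {m,q,r,z}
  m — {b,n,r,z}
  n — {m,z}
  q — {b,z}
  r — {b,m,z}
  z — {b,m,n,q,r}

N(m) = ["b", "n", "r", "z"]

Answer: ["b", "n", "r", "z"]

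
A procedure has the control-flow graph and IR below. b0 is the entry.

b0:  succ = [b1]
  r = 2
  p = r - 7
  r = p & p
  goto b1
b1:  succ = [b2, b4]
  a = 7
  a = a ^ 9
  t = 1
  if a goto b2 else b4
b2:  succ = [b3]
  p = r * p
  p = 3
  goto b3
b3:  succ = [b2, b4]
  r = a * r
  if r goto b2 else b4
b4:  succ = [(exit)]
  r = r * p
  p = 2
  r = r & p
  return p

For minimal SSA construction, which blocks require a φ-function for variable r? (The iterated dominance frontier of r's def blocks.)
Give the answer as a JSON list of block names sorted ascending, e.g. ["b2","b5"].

Answer: ["b2", "b4"]

Analysis:
idom tree: b1←b0 b2←b1 b3←b2 b4←b1
Dom at joins:
  b2: preds {b1,b3}: {b0,b1} ∩ {b0,b1,b2,b3} = {b0,b1}; idom=b1
  b4: preds {b1,b3}: {b0,b1} ∩ {b0,b1,b2,b3} = {b0,b1}; idom=b1

DF derivation:
  b2←b1: walk · to b1
  b2←b3: walk b3→b2 to b1
  b4←b1: walk · to b1
  b4←b3: walk b3→b2 to b1
  DF(b0)=∅
  DF(b1)=∅
  DF(b2)={b2,b4}
  DF(b3)={b2,b4}
  DF(b4)=∅

φ for r: defs {b0,b3,b4}
  DF⁺ = {b2,b4}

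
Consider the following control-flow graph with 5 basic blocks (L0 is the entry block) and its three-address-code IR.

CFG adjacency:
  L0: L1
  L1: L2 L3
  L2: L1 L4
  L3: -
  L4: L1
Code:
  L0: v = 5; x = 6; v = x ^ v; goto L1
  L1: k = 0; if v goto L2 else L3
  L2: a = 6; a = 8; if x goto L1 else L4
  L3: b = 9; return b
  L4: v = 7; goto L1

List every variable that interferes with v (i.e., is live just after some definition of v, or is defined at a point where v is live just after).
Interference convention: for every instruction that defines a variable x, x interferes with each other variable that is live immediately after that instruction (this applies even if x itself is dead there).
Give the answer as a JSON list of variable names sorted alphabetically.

Answer: ["a", "k", "x"]

Working:
Block summaries:
  L0: def={v,x} ue=∅
  L1: def={k} ue={v}
  L2: def={a} ue={x}
  L3: def={b} ue=∅
  L4: def={v} ue=∅

Backward fixpoint:
  L0: in=∅ out={v,x}
  L1: in={v,x} out={v,x}
  L2: in={v,x} out={v,x}
  L3: in=∅ out=∅
  L4: in={x} out={v,x}

Interfere edges:
  a: {v,x}
  b: ∅
  k: {v,x}
  v: {a,k,x}
  x: {a,k,v}

N(v) = ["a", "k", "x"]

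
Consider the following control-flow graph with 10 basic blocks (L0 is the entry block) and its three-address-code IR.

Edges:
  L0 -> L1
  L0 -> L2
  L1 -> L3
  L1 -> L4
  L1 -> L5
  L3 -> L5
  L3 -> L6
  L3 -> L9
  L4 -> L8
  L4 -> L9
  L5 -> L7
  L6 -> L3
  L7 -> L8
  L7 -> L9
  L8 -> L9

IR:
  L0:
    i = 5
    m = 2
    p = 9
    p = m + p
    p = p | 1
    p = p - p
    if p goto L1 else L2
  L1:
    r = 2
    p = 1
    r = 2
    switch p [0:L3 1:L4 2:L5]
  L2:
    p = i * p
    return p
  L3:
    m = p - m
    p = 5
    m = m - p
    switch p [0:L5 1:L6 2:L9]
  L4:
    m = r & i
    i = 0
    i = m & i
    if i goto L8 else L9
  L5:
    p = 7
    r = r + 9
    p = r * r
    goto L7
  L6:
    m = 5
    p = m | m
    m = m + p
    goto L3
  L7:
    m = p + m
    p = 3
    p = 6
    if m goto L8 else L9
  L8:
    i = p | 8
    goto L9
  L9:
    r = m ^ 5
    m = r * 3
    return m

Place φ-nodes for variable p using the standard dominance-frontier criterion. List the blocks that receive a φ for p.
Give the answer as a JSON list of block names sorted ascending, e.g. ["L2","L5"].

idom tree: L1←L0 L2←L0 L3←L1 L4←L1 L5←L1 L6←L3 L7←L5 L8←L1 L9←L1
Dom∩ at merges:
  L3: preds {L1,L6}: {L0,L1} ∩ {L0,L1,L3,L6} = {L0,L1}; idom=L1
  L5: preds {L1,L3}: {L0,L1} ∩ {L0,L1,L3} = {L0,L1}; idom=L1
  L8: preds {L4,L7}: {L0,L1,L4} ∩ {L0,L1,L5,L7} = {L0,L1}; idom=L1
  L9: preds {L3,L4,L7,L8}: {L0,L1,L3} ∩ {L0,L1,L4} ∩ {L0,L1,L5,L7} ∩ {L0,L1,L8} = {L0,L1}; idom=L1

Frontier:
  join L3 pred L1: · stop@L1
  join L3 pred L6: L6→L3 stop@L1
  join L5 pred L1: · stop@L1
  join L5 pred L3: L3 stop@L1
  join L8 pred L4: L4 stop@L1
  join L8 pred L7: L7→L5 stop@L1
  join L9 pred L3: L3 stop@L1
  join L9 pred L4: L4 stop@L1
  join L9 pred L7: L7→L5 stop@L1
  join L9 pred L8: L8 stop@L1
  L0: DF=∅
  L1: DF=∅
  L2: DF=∅
  L3: DF={L3,L5,L9}
  L4: DF={L8,L9}
  L5: DF={L8,L9}
  L6: DF={L3}
  L7: DF={L8,L9}
  L8: DF={L9}
  L9: DF=∅

φ for p: defs {L0,L1,L2,L3,L5,L6,L7}
  DF⁺ = {L3,L5,L8,L9}

Answer: ["L3", "L5", "L8", "L9"]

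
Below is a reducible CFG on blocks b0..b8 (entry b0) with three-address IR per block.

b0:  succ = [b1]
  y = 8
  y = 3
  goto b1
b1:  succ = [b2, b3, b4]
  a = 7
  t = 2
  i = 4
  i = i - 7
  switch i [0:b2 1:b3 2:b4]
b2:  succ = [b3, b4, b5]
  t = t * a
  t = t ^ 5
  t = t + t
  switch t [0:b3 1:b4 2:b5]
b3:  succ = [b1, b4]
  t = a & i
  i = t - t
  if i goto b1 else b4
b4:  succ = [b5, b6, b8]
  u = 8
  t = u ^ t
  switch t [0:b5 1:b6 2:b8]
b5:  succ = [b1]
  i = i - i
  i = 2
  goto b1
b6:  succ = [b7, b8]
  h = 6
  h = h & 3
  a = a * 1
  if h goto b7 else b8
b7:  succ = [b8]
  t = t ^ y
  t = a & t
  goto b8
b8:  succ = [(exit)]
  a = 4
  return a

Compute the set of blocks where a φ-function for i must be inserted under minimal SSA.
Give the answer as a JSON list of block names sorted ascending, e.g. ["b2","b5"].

idom tree: b1←b0 b2←b1 b3←b1 b4←b1 b5←b1 b6←b4 b7←b6 b8←b4
Dom at joins:
  b1: preds {b0,b3,b5}: {b0} ∩ {b0,b1,b3} ∩ {b0,b1,b5} = {b0}; idom=b0
  b3: preds {b1,b2}: {b0,b1} ∩ {b0,b1,b2} = {b0,b1}; idom=b1
  b4: preds {b1,b2,b3}: {b0,b1} ∩ {b0,b1,b2} ∩ {b0,b1,b3} = {b0,b1}; idom=b1
  b5: preds {b2,b4}: {b0,b1,b2} ∩ {b0,b1,b4} = {b0,b1}; idom=b1
  b8: preds {b4,b6,b7}: {b0,b1,b4} ∩ {b0,b1,b4,b6} ∩ {b0,b1,b4,b6,b7} = {b0,b1,b4}; idom=b4

Frontier:
  join b1 pred b0: · stop@b0
  join b1 pred b3: b3→b1 stop@b0
  join b1 pred b5: b5→b1 stop@b0
  join b3 pred b1: · stop@b1
  join b3 pred b2: b2 stop@b1
  join b4 pred b1: · stop@b1
  join b4 pred b2: b2 stop@b1
  join b4 pred b3: b3 stop@b1
  join b5 pred b2: b2 stop@b1
  join b5 pred b4: b4 stop@b1
  join b8 pred b4: · stop@b4
  join b8 pred b6: b6 stop@b4
  join b8 pred b7: b7→b6 stop@b4
  b0: DF=∅
  b1: DF={b1}
  b2: DF={b3,b4,b5}
  b3: DF={b1,b4}
  b4: DF={b5}
  b5: DF={b1}
  b6: DF={b8}
  b7: DF={b8}
  b8: DF=∅

φ for i: defs {b1,b3,b5}
  DF⁺ = {b1,b4,b5}

Answer: ["b1", "b4", "b5"]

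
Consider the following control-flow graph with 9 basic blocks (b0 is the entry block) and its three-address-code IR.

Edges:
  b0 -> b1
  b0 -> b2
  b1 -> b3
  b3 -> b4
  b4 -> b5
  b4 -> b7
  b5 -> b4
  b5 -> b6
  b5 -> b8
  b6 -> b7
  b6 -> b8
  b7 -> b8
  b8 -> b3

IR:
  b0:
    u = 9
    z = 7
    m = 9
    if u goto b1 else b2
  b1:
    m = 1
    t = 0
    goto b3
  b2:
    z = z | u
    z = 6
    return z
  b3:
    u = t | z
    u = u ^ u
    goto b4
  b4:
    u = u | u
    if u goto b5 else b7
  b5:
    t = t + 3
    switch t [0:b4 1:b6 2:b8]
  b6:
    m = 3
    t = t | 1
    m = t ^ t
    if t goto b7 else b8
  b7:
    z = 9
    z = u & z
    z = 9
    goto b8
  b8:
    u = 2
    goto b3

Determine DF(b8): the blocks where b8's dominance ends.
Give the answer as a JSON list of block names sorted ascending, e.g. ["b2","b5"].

Answer: ["b3"]

Derivation:
idom tree: b1←b0 b2←b0 b3←b1 b4←b3 b5←b4 b6←b5 b7←b4 b8←b4
Join-block Dom:
  b3: preds {b1,b8}: {b0,b1} ∩ {b0,b1,b3,b4,b8} = {b0,b1}; idom=b1
  b4: preds {b3,b5}: {b0,b1,b3} ∩ {b0,b1,b3,b4,b5} = {b0,b1,b3}; idom=b3
  b7: preds {b4,b6}: {b0,b1,b3,b4} ∩ {b0,b1,b3,b4,b5,b6} = {b0,b1,b3,b4}; idom=b4
  b8: preds {b5,b6,b7}: {b0,b1,b3,b4,b5} ∩ {b0,b1,b3,b4,b5,b6} ∩ {b0,b1,b3,b4,b7} = {b0,b1,b3,b4}; idom=b4

DF walk-up:
  b3←b1: walk · to b1
  b3←b8: walk b8→b4→b3 to b1
  b4←b3: walk · to b3
  b4←b5: walk b5→b4 to b3
  b7←b4: walk · to b4
  b7←b6: walk b6→b5 to b4
  b8←b5: walk b5 to b4
  b8←b6: walk b6→b5 to b4
  b8←b7: walk b7 to b4
  b0: DF=∅
  b1: DF=∅
  b2: DF=∅
  b3: DF={b3}
  b4: DF={b3,b4}
  b5: DF={b4,b7,b8}
  b6: DF={b7,b8}
  b7: DF={b8}
  b8: DF={b3}

DF(b8) = ["b3"]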